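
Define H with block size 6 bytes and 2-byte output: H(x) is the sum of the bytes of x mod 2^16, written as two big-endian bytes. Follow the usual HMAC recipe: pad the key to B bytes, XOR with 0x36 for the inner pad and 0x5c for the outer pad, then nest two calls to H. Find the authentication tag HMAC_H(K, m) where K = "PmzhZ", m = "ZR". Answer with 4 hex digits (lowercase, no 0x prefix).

01b4

Key "PmzhZ" = 50 6d 7a 68 5a is 5 bytes ≤ B = 6; zero-pad to 6 bytes: K' = 50 6d 7a 68 5a 00.
K' ⊕ ipad = 66 5b 4c 5e 6c 36.  K' ⊕ opad = 0c 31 26 34 06 5c.
Inner input = (K'⊕ipad) ∥ m = 66 5b 4c 5e 6c 36 ∥ 5a 52.
Inner hash: sum = 102+91+76+94+108+54+90+82 = 697 → 02 b9.
Outer input = (K'⊕opad) ∥ inner = 0c 31 26 34 06 5c ∥ 02 b9.
Outer hash (tag): sum = 12+49+38+52+6+92+2+185 = 436 → 01 b4.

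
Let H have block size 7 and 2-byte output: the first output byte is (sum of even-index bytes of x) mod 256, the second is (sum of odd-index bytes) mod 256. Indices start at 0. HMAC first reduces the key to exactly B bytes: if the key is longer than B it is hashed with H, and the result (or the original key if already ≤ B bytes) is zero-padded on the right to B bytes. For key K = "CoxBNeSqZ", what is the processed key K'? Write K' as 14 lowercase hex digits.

|K| = 9 > B = 7, so first hash the key.
H(K): even-index sum = 438 mod 256 = 182; odd-index sum = 391 mod 256 = 135 → b6 87.
Zero-pad H(K) = b6 87 to 7 bytes: K' = b6 87 00 00 00 00 00.

b6870000000000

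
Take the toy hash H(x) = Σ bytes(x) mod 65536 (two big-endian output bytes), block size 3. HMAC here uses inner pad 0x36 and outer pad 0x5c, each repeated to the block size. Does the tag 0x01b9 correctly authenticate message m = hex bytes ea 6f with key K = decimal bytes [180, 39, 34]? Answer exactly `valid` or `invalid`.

Key decimal bytes [180, 39, 34] = b4 27 22 is exactly B = 3 bytes: K' = b4 27 22.
K' ⊕ ipad = 82 11 14; K' ⊕ opad = e8 7b 7e.
Inner hash: sum = 130+17+20+234+111 = 512 → 02 00.
Outer hash (recomputed tag): sum = 232+123+126+2+0 = 483 → 01 e3.
Recomputed tag = 01e3; claimed = 01b9 → mismatch.

invalid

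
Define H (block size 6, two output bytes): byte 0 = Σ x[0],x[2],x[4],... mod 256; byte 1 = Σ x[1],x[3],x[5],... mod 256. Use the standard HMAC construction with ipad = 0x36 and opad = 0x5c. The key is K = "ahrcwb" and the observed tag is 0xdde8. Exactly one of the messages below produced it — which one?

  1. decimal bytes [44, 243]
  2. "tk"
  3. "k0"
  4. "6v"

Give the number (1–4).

3

Key "ahrcwb" = 61 68 72 63 77 62 is exactly B = 6 bytes: K' = 61 68 72 63 77 62.
K' ⊕ ipad = 57 5e 44 55 41 54; K' ⊕ opad = 3d 34 2e 3f 2b 3e.
m1: inner = H(57 5e 44 55 41 54 2c f3) = 08 fa; tag = H(3d 34 2e 3f 2b 3e 08 fa) = 9eab
m2: inner = H(57 5e 44 55 41 54 74 6b) = 50 72; tag = H(3d 34 2e 3f 2b 3e 50 72) = e623
m3: inner = H(57 5e 44 55 41 54 6b 30) = 47 37; tag = H(3d 34 2e 3f 2b 3e 47 37) = dde8 ← matches
m4: inner = H(57 5e 44 55 41 54 36 76) = 12 7d; tag = H(3d 34 2e 3f 2b 3e 12 7d) = a82e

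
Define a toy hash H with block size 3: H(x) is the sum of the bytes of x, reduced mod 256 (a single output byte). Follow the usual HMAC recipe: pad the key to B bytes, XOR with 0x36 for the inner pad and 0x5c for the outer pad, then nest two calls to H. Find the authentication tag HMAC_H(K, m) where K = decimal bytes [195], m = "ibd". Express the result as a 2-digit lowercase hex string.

e7

Key decimal bytes [195] = c3 is 1 byte ≤ B = 3; zero-pad to 3 bytes: K' = c3 00 00.
K' ⊕ ipad = f5 36 36.  K' ⊕ opad = 9f 5c 5c.
Inner input = (K'⊕ipad) ∥ m = f5 36 36 ∥ 69 62 64.
Inner hash: sum = 245+54+54+105+98+100 = 656; mod 256 = 144 → 90.
Outer input = (K'⊕opad) ∥ inner = 9f 5c 5c ∥ 90.
Outer hash (tag): sum = 159+92+92+144 = 487; mod 256 = 231 → e7.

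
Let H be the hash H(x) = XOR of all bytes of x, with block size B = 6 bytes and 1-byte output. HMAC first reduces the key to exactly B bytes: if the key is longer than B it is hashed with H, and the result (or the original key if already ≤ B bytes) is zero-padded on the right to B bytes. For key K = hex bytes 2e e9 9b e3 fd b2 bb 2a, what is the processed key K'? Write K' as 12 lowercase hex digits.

|K| = 8 > B = 6, so first hash the key.
H(K): XOR 2e⊕e9⊕9b⊕e3⊕fd⊕b2⊕bb⊕2a = 61.
Zero-pad H(K) = 61 to 6 bytes: K' = 61 00 00 00 00 00.

610000000000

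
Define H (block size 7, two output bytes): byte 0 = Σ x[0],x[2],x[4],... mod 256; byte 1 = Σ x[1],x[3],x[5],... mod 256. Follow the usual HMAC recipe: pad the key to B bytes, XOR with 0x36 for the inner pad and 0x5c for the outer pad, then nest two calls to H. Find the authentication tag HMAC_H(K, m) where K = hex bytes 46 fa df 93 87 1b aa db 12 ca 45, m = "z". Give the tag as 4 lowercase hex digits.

6606

Key hex bytes 46 fa df 93 87 1b aa db 12 ca 45 is 11 bytes > B = 7, so hash it first: H(key) = ad 4d, then zero-pad to 7 bytes: K' = ad 4d 00 00 00 00 00.
K' ⊕ ipad = 9b 7b 36 36 36 36 36.  K' ⊕ opad = f1 11 5c 5c 5c 5c 5c.
Inner input = (K'⊕ipad) ∥ m = 9b 7b 36 36 36 36 36 ∥ 7a.
Inner hash: even-index sum = 317 mod 256 = 61; odd-index sum = 353 mod 256 = 97 → 3d 61.
Outer input = (K'⊕opad) ∥ inner = f1 11 5c 5c 5c 5c 5c ∥ 3d 61.
Outer hash (tag): even-index sum = 614 mod 256 = 102; odd-index sum = 262 mod 256 = 6 → 66 06.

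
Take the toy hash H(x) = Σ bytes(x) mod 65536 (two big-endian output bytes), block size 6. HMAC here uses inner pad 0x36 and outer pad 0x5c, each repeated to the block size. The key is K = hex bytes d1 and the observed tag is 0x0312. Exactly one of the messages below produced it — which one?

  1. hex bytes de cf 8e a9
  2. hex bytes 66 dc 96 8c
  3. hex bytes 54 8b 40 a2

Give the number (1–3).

Key hex bytes d1 is 1 byte ≤ B = 6; zero-pad to 6 bytes: K' = d1 00 00 00 00 00.
K' ⊕ ipad = e7 36 36 36 36 36; K' ⊕ opad = 8d 5c 5c 5c 5c 5c.
m1: inner = H(e7 36 36 36 36 36 de cf 8e a9) = 04 d9; tag = H(8d 5c 5c 5c 5c 5c 04 d9) = 0336
m2: inner = H(e7 36 36 36 36 36 66 dc 96 8c) = 04 59; tag = H(8d 5c 5c 5c 5c 5c 04 59) = 02b6
m3: inner = H(e7 36 36 36 36 36 54 8b 40 a2) = 03 b6; tag = H(8d 5c 5c 5c 5c 5c 03 b6) = 0312 ← matches

3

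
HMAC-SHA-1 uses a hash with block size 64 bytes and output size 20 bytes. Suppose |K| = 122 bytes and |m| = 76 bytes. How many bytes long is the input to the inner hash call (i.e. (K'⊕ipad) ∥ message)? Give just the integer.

Key is 122 > 64 bytes, so it is hashed to 20 bytes then zero-padded to 64: |K'| = 64.
Inner input = (K'⊕ipad) ∥ m → 64 + 76 = 140 bytes.

140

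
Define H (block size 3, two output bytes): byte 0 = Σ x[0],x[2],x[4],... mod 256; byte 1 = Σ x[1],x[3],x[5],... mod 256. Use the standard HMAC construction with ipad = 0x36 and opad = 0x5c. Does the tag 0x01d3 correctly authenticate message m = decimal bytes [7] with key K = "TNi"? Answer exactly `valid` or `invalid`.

Key "TNi" = 54 4e 69 is exactly B = 3 bytes: K' = 54 4e 69.
K' ⊕ ipad = 62 78 5f; K' ⊕ opad = 08 12 35.
Inner hash: even-index sum = 193 mod 256 = 193; odd-index sum = 127 mod 256 = 127 → c1 7f.
Outer hash (recomputed tag): even-index sum = 188 mod 256 = 188; odd-index sum = 211 mod 256 = 211 → bc d3.
Recomputed tag = bcd3; claimed = 01d3 → mismatch.

invalid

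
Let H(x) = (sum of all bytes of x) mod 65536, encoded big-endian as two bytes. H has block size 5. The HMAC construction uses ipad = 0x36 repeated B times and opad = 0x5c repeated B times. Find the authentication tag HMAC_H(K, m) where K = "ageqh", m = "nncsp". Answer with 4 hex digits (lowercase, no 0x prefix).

01d7

Key "ageqh" = 61 67 65 71 68 is exactly B = 5 bytes: K' = 61 67 65 71 68.
K' ⊕ ipad = 57 51 53 47 5e.  K' ⊕ opad = 3d 3b 39 2d 34.
Inner input = (K'⊕ipad) ∥ m = 57 51 53 47 5e ∥ 6e 6e 63 73 70.
Inner hash: sum = 87+81+83+71+94+110+110+99+115+112 = 962 → 03 c2.
Outer input = (K'⊕opad) ∥ inner = 3d 3b 39 2d 34 ∥ 03 c2.
Outer hash (tag): sum = 61+59+57+45+52+3+194 = 471 → 01 d7.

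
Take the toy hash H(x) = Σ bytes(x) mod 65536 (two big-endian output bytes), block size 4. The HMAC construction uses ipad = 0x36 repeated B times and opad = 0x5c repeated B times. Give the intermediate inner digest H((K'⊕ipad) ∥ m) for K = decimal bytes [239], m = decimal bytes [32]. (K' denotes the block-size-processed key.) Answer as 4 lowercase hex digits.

Key decimal bytes [239] = ef is 1 byte ≤ B = 4; zero-pad to 4 bytes: K' = ef 00 00 00.
K' ⊕ ipad = d9 36 36 36.
Inner input = d9 36 36 36 ∥ 20.
Inner hash: sum = 217+54+54+54+32 = 411 → 01 9b.

019b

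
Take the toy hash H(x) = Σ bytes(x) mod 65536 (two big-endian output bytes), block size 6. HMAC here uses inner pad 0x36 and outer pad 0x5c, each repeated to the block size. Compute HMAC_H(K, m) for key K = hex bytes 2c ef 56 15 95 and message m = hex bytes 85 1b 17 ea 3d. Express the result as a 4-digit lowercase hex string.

02cc

Key hex bytes 2c ef 56 15 95 is 5 bytes ≤ B = 6; zero-pad to 6 bytes: K' = 2c ef 56 15 95 00.
K' ⊕ ipad = 1a d9 60 23 a3 36.  K' ⊕ opad = 70 b3 0a 49 c9 5c.
Inner input = (K'⊕ipad) ∥ m = 1a d9 60 23 a3 36 ∥ 85 1b 17 ea 3d.
Inner hash: sum = 26+217+96+35+163+54+133+27+23+234+61 = 1069 → 04 2d.
Outer input = (K'⊕opad) ∥ inner = 70 b3 0a 49 c9 5c ∥ 04 2d.
Outer hash (tag): sum = 112+179+10+73+201+92+4+45 = 716 → 02 cc.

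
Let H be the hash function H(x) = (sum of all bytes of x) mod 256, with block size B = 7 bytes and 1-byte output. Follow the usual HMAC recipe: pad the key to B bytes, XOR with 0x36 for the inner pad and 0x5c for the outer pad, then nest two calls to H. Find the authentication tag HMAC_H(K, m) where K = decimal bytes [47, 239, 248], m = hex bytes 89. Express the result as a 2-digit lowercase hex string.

Key decimal bytes [47, 239, 248] = 2f ef f8 is 3 bytes ≤ B = 7; zero-pad to 7 bytes: K' = 2f ef f8 00 00 00 00.
K' ⊕ ipad = 19 d9 ce 36 36 36 36.  K' ⊕ opad = 73 b3 a4 5c 5c 5c 5c.
Inner input = (K'⊕ipad) ∥ m = 19 d9 ce 36 36 36 36 ∥ 89.
Inner hash: sum = 25+217+206+54+54+54+54+137 = 801; mod 256 = 33 → 21.
Outer input = (K'⊕opad) ∥ inner = 73 b3 a4 5c 5c 5c 5c ∥ 21.
Outer hash (tag): sum = 115+179+164+92+92+92+92+33 = 859; mod 256 = 91 → 5b.

5b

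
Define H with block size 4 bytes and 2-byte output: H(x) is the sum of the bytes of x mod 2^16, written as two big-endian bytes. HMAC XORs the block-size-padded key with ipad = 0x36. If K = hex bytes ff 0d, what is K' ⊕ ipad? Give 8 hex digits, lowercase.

c93b3636

Key hex bytes ff 0d is 2 bytes ≤ B = 4; zero-pad to 4 bytes: K' = ff 0d 00 00.
XOR each byte with 0x36: ff⊕36=c9, 0d⊕36=3b, 00⊕36=36, 00⊕36=36.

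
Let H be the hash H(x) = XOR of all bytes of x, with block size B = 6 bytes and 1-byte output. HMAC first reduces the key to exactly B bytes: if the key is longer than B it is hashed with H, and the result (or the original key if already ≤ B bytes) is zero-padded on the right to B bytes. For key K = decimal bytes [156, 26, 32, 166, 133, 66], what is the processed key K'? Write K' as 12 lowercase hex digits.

9c1a20a68542

Key decimal bytes [156, 26, 32, 166, 133, 66] = 9c 1a 20 a6 85 42 is exactly B = 6 bytes: K' = 9c 1a 20 a6 85 42.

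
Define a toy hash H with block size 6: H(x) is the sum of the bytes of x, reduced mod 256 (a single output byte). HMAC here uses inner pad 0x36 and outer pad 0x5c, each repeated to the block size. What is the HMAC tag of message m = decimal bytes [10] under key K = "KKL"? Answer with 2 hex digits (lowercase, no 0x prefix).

Key "KKL" = 4b 4b 4c is 3 bytes ≤ B = 6; zero-pad to 6 bytes: K' = 4b 4b 4c 00 00 00.
K' ⊕ ipad = 7d 7d 7a 36 36 36.  K' ⊕ opad = 17 17 10 5c 5c 5c.
Inner input = (K'⊕ipad) ∥ m = 7d 7d 7a 36 36 36 ∥ 0a.
Inner hash: sum = 125+125+122+54+54+54+10 = 544; mod 256 = 32 → 20.
Outer input = (K'⊕opad) ∥ inner = 17 17 10 5c 5c 5c ∥ 20.
Outer hash (tag): sum = 23+23+16+92+92+92+32 = 370; mod 256 = 114 → 72.

72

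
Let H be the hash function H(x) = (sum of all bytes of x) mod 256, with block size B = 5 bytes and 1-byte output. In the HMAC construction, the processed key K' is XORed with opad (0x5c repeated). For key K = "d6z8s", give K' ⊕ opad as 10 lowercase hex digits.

386a26642f

Key "d6z8s" = 64 36 7a 38 73 is exactly B = 5 bytes: K' = 64 36 7a 38 73.
XOR each byte with 0x5c: 64⊕5c=38, 36⊕5c=6a, 7a⊕5c=26, 38⊕5c=64, 73⊕5c=2f.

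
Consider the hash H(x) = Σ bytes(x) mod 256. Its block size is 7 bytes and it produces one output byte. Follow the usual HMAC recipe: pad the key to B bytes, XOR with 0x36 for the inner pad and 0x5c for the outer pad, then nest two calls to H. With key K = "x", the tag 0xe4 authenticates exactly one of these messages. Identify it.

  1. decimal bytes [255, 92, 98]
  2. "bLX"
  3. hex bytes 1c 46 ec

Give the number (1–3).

2

Key "x" = 78 is 1 byte ≤ B = 7; zero-pad to 7 bytes: K' = 78 00 00 00 00 00 00.
K' ⊕ ipad = 4e 36 36 36 36 36 36; K' ⊕ opad = 24 5c 5c 5c 5c 5c 5c.
m1: inner = H(4e 36 36 36 36 36 36 ff 5c 62) = 4f; tag = H(24 5c 5c 5c 5c 5c 5c 4f) = 9b
m2: inner = H(4e 36 36 36 36 36 36 62 4c 58) = 98; tag = H(24 5c 5c 5c 5c 5c 5c 98) = e4 ← matches
m3: inner = H(4e 36 36 36 36 36 36 1c 46 ec) = e0; tag = H(24 5c 5c 5c 5c 5c 5c e0) = 2c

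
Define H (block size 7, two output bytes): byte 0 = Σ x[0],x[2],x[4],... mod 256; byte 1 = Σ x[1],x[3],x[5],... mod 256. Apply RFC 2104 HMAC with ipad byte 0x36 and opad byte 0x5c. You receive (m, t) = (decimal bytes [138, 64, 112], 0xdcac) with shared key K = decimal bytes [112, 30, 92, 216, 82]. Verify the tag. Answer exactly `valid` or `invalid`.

valid

Key decimal bytes [112, 30, 92, 216, 82] = 70 1e 5c d8 52 is 5 bytes ≤ B = 7; zero-pad to 7 bytes: K' = 70 1e 5c d8 52 00 00.
K' ⊕ ipad = 46 28 6a ee 64 36 36; K' ⊕ opad = 2c 42 00 84 0e 5c 5c.
Inner hash: even-index sum = 394 mod 256 = 138; odd-index sum = 582 mod 256 = 70 → 8a 46.
Outer hash (recomputed tag): even-index sum = 220 mod 256 = 220; odd-index sum = 428 mod 256 = 172 → dc ac.
Recomputed tag = dcac; claimed = dcac → match.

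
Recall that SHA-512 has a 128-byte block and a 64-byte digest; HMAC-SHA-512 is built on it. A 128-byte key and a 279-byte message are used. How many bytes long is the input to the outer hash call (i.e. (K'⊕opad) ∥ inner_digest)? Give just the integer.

192

Key is 128 ≤ 128 bytes, zero-padded: |K'| = 128.
Outer input = (K'⊕opad) ∥ H(inner) → 128 + 64 = 192 bytes.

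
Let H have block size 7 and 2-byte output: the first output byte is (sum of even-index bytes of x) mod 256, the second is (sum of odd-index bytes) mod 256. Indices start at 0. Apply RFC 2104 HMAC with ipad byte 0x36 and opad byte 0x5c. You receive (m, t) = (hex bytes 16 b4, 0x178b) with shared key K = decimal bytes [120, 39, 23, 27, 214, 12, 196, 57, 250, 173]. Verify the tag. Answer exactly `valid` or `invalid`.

valid

Key decimal bytes [120, 39, 23, 27, 214, 12, 196, 57, 250, 173] = 78 27 17 1b d6 0c c4 39 fa ad is 10 bytes > B = 7, so hash it first: H(key) = 23 34, then zero-pad to 7 bytes: K' = 23 34 00 00 00 00 00.
K' ⊕ ipad = 15 02 36 36 36 36 36; K' ⊕ opad = 7f 68 5c 5c 5c 5c 5c.
Inner hash: even-index sum = 363 mod 256 = 107; odd-index sum = 132 mod 256 = 132 → 6b 84.
Outer hash (recomputed tag): even-index sum = 535 mod 256 = 23; odd-index sum = 395 mod 256 = 139 → 17 8b.
Recomputed tag = 178b; claimed = 178b → match.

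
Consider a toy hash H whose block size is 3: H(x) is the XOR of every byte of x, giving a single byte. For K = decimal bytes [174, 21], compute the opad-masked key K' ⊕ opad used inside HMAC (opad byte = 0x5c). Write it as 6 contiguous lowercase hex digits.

Key decimal bytes [174, 21] = ae 15 is 2 bytes ≤ B = 3; zero-pad to 3 bytes: K' = ae 15 00.
XOR each byte with 0x5c: ae⊕5c=f2, 15⊕5c=49, 00⊕5c=5c.

f2495c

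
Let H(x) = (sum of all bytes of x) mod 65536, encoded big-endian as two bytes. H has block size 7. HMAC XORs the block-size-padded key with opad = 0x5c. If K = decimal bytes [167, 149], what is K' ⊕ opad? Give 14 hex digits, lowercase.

fbc95c5c5c5c5c

Key decimal bytes [167, 149] = a7 95 is 2 bytes ≤ B = 7; zero-pad to 7 bytes: K' = a7 95 00 00 00 00 00.
XOR each byte with 0x5c: a7⊕5c=fb, 95⊕5c=c9, 00⊕5c=5c, 00⊕5c=5c, 00⊕5c=5c, 00⊕5c=5c, 00⊕5c=5c.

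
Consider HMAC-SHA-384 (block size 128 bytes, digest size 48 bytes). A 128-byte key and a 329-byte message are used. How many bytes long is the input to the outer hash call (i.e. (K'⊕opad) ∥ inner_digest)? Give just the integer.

Key is 128 ≤ 128 bytes, zero-padded: |K'| = 128.
Outer input = (K'⊕opad) ∥ H(inner) → 128 + 48 = 176 bytes.

176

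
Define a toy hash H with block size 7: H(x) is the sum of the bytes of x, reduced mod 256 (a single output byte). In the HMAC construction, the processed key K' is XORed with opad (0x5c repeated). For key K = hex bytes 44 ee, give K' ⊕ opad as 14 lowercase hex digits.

Key hex bytes 44 ee is 2 bytes ≤ B = 7; zero-pad to 7 bytes: K' = 44 ee 00 00 00 00 00.
XOR each byte with 0x5c: 44⊕5c=18, ee⊕5c=b2, 00⊕5c=5c, 00⊕5c=5c, 00⊕5c=5c, 00⊕5c=5c, 00⊕5c=5c.

18b25c5c5c5c5c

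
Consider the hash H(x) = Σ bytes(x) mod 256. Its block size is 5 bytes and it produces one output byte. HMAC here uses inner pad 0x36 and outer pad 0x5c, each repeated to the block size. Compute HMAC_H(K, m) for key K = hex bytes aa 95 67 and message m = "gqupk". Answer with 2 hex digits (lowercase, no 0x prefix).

Key hex bytes aa 95 67 is 3 bytes ≤ B = 5; zero-pad to 5 bytes: K' = aa 95 67 00 00.
K' ⊕ ipad = 9c a3 51 36 36.  K' ⊕ opad = f6 c9 3b 5c 5c.
Inner input = (K'⊕ipad) ∥ m = 9c a3 51 36 36 ∥ 67 71 75 70 6b.
Inner hash: sum = 156+163+81+54+54+103+113+117+112+107 = 1060; mod 256 = 36 → 24.
Outer input = (K'⊕opad) ∥ inner = f6 c9 3b 5c 5c ∥ 24.
Outer hash (tag): sum = 246+201+59+92+92+36 = 726; mod 256 = 214 → d6.

d6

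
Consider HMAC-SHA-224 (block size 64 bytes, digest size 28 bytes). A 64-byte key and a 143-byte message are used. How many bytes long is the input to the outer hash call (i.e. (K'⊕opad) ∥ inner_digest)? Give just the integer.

Key is 64 ≤ 64 bytes, zero-padded: |K'| = 64.
Outer input = (K'⊕opad) ∥ H(inner) → 64 + 28 = 92 bytes.

92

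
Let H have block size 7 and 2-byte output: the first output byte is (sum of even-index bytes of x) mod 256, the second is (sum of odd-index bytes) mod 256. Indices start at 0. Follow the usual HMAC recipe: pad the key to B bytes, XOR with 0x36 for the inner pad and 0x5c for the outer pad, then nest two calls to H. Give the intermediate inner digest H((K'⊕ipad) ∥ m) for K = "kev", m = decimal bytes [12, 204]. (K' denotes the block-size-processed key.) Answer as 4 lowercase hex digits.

Key "kev" = 6b 65 76 is 3 bytes ≤ B = 7; zero-pad to 7 bytes: K' = 6b 65 76 00 00 00 00.
K' ⊕ ipad = 5d 53 40 36 36 36 36.
Inner input = 5d 53 40 36 36 36 36 ∥ 0c cc.
Inner hash: even-index sum = 469 mod 256 = 213; odd-index sum = 203 mod 256 = 203 → d5 cb.

d5cb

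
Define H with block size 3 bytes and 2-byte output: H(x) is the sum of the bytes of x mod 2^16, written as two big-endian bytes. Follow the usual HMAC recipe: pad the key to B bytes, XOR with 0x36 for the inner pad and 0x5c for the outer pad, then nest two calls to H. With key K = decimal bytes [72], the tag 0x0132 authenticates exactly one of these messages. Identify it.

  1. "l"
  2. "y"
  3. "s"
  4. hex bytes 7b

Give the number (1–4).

Key decimal bytes [72] = 48 is 1 byte ≤ B = 3; zero-pad to 3 bytes: K' = 48 00 00.
K' ⊕ ipad = 7e 36 36; K' ⊕ opad = 14 5c 5c.
m1: inner = H(7e 36 36 6c) = 01 56; tag = H(14 5c 5c 01 56) = 0123
m2: inner = H(7e 36 36 79) = 01 63; tag = H(14 5c 5c 01 63) = 0130
m3: inner = H(7e 36 36 73) = 01 5d; tag = H(14 5c 5c 01 5d) = 012a
m4: inner = H(7e 36 36 7b) = 01 65; tag = H(14 5c 5c 01 65) = 0132 ← matches

4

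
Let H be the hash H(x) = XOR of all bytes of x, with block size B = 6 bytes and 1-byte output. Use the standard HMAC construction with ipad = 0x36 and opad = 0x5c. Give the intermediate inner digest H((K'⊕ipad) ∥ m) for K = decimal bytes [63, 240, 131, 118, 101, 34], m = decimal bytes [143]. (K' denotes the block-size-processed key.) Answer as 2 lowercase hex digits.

f2

Key decimal bytes [63, 240, 131, 118, 101, 34] = 3f f0 83 76 65 22 is exactly B = 6 bytes: K' = 3f f0 83 76 65 22.
K' ⊕ ipad = 09 c6 b5 40 53 14.
Inner input = 09 c6 b5 40 53 14 ∥ 8f.
Inner hash: XOR 09⊕c6⊕b5⊕40⊕53⊕14⊕8f = f2.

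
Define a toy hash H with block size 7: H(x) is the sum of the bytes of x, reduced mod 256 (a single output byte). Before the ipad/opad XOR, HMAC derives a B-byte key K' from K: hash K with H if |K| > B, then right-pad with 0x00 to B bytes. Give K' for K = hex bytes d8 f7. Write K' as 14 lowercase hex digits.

Key hex bytes d8 f7 is 2 bytes ≤ B = 7; zero-pad to 7 bytes: K' = d8 f7 00 00 00 00 00.

d8f70000000000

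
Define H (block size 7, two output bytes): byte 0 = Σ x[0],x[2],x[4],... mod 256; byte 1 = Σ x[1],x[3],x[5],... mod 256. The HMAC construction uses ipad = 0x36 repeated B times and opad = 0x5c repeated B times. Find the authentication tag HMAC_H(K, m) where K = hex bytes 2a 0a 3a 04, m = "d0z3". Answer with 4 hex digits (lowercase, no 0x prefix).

1601

Key hex bytes 2a 0a 3a 04 is 4 bytes ≤ B = 7; zero-pad to 7 bytes: K' = 2a 0a 3a 04 00 00 00.
K' ⊕ ipad = 1c 3c 0c 32 36 36 36.  K' ⊕ opad = 76 56 66 58 5c 5c 5c.
Inner input = (K'⊕ipad) ∥ m = 1c 3c 0c 32 36 36 36 ∥ 64 30 7a 33.
Inner hash: even-index sum = 247 mod 256 = 247; odd-index sum = 386 mod 256 = 130 → f7 82.
Outer input = (K'⊕opad) ∥ inner = 76 56 66 58 5c 5c 5c ∥ f7 82.
Outer hash (tag): even-index sum = 534 mod 256 = 22; odd-index sum = 513 mod 256 = 1 → 16 01.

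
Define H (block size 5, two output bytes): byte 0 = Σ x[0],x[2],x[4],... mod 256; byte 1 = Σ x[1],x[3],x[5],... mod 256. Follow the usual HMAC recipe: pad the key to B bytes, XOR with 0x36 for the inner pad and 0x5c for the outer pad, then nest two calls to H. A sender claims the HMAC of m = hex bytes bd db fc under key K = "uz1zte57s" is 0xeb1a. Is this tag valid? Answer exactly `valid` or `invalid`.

invalid

Key "uz1zte57s" = 75 7a 31 7a 74 65 35 37 73 is 9 bytes > B = 5, so hash it first: H(key) = c2 90, then zero-pad to 5 bytes: K' = c2 90 00 00 00.
K' ⊕ ipad = f4 a6 36 36 36; K' ⊕ opad = 9e cc 5c 5c 5c.
Inner hash: even-index sum = 571 mod 256 = 59; odd-index sum = 661 mod 256 = 149 → 3b 95.
Outer hash (recomputed tag): even-index sum = 491 mod 256 = 235; odd-index sum = 355 mod 256 = 99 → eb 63.
Recomputed tag = eb63; claimed = eb1a → mismatch.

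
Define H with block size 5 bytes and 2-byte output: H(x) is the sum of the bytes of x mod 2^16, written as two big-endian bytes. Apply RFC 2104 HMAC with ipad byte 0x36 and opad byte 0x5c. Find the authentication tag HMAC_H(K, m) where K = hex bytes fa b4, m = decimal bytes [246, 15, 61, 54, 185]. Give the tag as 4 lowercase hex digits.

Key hex bytes fa b4 is 2 bytes ≤ B = 5; zero-pad to 5 bytes: K' = fa b4 00 00 00.
K' ⊕ ipad = cc 82 36 36 36.  K' ⊕ opad = a6 e8 5c 5c 5c.
Inner input = (K'⊕ipad) ∥ m = cc 82 36 36 36 ∥ f6 0f 3d 36 b9.
Inner hash: sum = 204+130+54+54+54+246+15+61+54+185 = 1057 → 04 21.
Outer input = (K'⊕opad) ∥ inner = a6 e8 5c 5c 5c ∥ 04 21.
Outer hash (tag): sum = 166+232+92+92+92+4+33 = 711 → 02 c7.

02c7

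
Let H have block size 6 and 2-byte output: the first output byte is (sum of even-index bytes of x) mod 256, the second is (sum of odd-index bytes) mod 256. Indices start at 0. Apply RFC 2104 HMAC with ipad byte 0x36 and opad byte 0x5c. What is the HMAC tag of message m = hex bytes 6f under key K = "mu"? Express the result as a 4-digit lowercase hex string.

Key "mu" = 6d 75 is 2 bytes ≤ B = 6; zero-pad to 6 bytes: K' = 6d 75 00 00 00 00.
K' ⊕ ipad = 5b 43 36 36 36 36.  K' ⊕ opad = 31 29 5c 5c 5c 5c.
Inner input = (K'⊕ipad) ∥ m = 5b 43 36 36 36 36 ∥ 6f.
Inner hash: even-index sum = 310 mod 256 = 54; odd-index sum = 175 mod 256 = 175 → 36 af.
Outer input = (K'⊕opad) ∥ inner = 31 29 5c 5c 5c 5c ∥ 36 af.
Outer hash (tag): even-index sum = 287 mod 256 = 31; odd-index sum = 400 mod 256 = 144 → 1f 90.

1f90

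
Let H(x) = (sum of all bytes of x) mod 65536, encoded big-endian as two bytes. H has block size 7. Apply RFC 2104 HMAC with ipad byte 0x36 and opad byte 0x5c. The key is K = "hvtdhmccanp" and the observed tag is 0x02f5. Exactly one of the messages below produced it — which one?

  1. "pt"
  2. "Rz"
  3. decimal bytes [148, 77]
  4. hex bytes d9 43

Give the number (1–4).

Key "hvtdhmccanp" = 68 76 74 64 68 6d 63 63 61 6e 70 is 11 bytes > B = 7, so hash it first: H(key) = 04 90, then zero-pad to 7 bytes: K' = 04 90 00 00 00 00 00.
K' ⊕ ipad = 32 a6 36 36 36 36 36; K' ⊕ opad = 58 cc 5c 5c 5c 5c 5c.
m1: inner = H(32 a6 36 36 36 36 36 70 74) = 02 ca; tag = H(58 cc 5c 5c 5c 5c 5c 02 ca) = 03bc
m2: inner = H(32 a6 36 36 36 36 36 52 7a) = 02 b2; tag = H(58 cc 5c 5c 5c 5c 5c 02 b2) = 03a4
m3: inner = H(32 a6 36 36 36 36 36 94 4d) = 02 c7; tag = H(58 cc 5c 5c 5c 5c 5c 02 c7) = 03b9
m4: inner = H(32 a6 36 36 36 36 36 d9 43) = 03 02; tag = H(58 cc 5c 5c 5c 5c 5c 03 02) = 02f5 ← matches

4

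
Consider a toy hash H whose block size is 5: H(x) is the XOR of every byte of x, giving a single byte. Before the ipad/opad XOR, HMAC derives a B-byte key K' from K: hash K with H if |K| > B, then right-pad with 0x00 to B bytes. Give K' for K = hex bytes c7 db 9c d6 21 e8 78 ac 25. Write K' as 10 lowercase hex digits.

|K| = 9 > B = 5, so first hash the key.
H(K): XOR c7⊕db⊕9c⊕d6⊕21⊕e8⊕78⊕ac⊕25 = 6e.
Zero-pad H(K) = 6e to 5 bytes: K' = 6e 00 00 00 00.

6e00000000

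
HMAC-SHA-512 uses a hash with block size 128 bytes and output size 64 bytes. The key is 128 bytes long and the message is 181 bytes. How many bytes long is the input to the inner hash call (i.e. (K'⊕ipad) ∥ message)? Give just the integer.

Key is 128 ≤ 128 bytes, zero-padded: |K'| = 128.
Inner input = (K'⊕ipad) ∥ m → 128 + 181 = 309 bytes.

309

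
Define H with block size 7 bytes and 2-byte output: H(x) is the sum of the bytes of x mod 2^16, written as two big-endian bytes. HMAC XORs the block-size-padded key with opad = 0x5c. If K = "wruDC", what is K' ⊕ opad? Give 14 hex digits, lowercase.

2b2e29181f5c5c

Key "wruDC" = 77 72 75 44 43 is 5 bytes ≤ B = 7; zero-pad to 7 bytes: K' = 77 72 75 44 43 00 00.
XOR each byte with 0x5c: 77⊕5c=2b, 72⊕5c=2e, 75⊕5c=29, 44⊕5c=18, 43⊕5c=1f, 00⊕5c=5c, 00⊕5c=5c.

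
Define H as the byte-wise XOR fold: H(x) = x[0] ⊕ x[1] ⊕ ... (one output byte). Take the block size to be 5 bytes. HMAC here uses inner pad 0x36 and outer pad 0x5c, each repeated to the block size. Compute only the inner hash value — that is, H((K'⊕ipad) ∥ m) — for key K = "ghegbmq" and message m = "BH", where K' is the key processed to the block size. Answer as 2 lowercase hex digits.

Key "ghegbmq" = 67 68 65 67 62 6d 71 is 7 bytes > B = 5, so hash it first: H(key) = 73, then zero-pad to 5 bytes: K' = 73 00 00 00 00.
K' ⊕ ipad = 45 36 36 36 36.
Inner input = 45 36 36 36 36 ∥ 42 48.
Inner hash: XOR 45⊕36⊕36⊕36⊕36⊕42⊕48 = 4f.

4f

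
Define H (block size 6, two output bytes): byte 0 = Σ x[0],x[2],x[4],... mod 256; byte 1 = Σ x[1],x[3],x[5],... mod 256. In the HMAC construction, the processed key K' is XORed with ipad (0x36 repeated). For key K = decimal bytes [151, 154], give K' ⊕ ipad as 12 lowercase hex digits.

a1ac36363636

Key decimal bytes [151, 154] = 97 9a is 2 bytes ≤ B = 6; zero-pad to 6 bytes: K' = 97 9a 00 00 00 00.
XOR each byte with 0x36: 97⊕36=a1, 9a⊕36=ac, 00⊕36=36, 00⊕36=36, 00⊕36=36, 00⊕36=36.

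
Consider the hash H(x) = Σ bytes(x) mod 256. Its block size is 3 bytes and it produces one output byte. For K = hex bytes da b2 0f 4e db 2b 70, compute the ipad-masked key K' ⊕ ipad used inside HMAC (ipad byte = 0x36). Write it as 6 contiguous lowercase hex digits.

693636

Key hex bytes da b2 0f 4e db 2b 70 is 7 bytes > B = 3, so hash it first: H(key) = 5f, then zero-pad to 3 bytes: K' = 5f 00 00.
XOR each byte with 0x36: 5f⊕36=69, 00⊕36=36, 00⊕36=36.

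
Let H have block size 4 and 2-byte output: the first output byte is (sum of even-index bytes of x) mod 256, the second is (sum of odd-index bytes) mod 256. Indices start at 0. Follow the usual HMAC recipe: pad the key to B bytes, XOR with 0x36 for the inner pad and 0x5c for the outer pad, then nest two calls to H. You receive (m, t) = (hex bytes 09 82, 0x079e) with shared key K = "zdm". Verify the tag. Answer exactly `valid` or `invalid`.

Key "zdm" = 7a 64 6d is 3 bytes ≤ B = 4; zero-pad to 4 bytes: K' = 7a 64 6d 00.
K' ⊕ ipad = 4c 52 5b 36; K' ⊕ opad = 26 38 31 5c.
Inner hash: even-index sum = 176 mod 256 = 176; odd-index sum = 266 mod 256 = 10 → b0 0a.
Outer hash (recomputed tag): even-index sum = 263 mod 256 = 7; odd-index sum = 158 mod 256 = 158 → 07 9e.
Recomputed tag = 079e; claimed = 079e → match.

valid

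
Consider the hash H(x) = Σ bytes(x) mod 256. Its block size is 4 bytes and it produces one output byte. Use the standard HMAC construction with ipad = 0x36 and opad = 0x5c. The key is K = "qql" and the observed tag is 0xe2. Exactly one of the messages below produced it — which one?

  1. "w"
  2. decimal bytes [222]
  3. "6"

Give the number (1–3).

2

Key "qql" = 71 71 6c is 3 bytes ≤ B = 4; zero-pad to 4 bytes: K' = 71 71 6c 00.
K' ⊕ ipad = 47 47 5a 36; K' ⊕ opad = 2d 2d 30 5c.
m1: inner = H(47 47 5a 36 77) = 95; tag = H(2d 2d 30 5c 95) = 7b
m2: inner = H(47 47 5a 36 de) = fc; tag = H(2d 2d 30 5c fc) = e2 ← matches
m3: inner = H(47 47 5a 36 36) = 54; tag = H(2d 2d 30 5c 54) = 3a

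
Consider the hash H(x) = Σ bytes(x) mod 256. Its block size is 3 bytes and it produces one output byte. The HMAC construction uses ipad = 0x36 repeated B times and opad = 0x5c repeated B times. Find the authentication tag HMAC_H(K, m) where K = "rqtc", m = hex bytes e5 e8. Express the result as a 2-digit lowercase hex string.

63

Key "rqtc" = 72 71 74 63 is 4 bytes > B = 3, so hash it first: H(key) = ba, then zero-pad to 3 bytes: K' = ba 00 00.
K' ⊕ ipad = 8c 36 36.  K' ⊕ opad = e6 5c 5c.
Inner input = (K'⊕ipad) ∥ m = 8c 36 36 ∥ e5 e8.
Inner hash: sum = 140+54+54+229+232 = 709; mod 256 = 197 → c5.
Outer input = (K'⊕opad) ∥ inner = e6 5c 5c ∥ c5.
Outer hash (tag): sum = 230+92+92+197 = 611; mod 256 = 99 → 63.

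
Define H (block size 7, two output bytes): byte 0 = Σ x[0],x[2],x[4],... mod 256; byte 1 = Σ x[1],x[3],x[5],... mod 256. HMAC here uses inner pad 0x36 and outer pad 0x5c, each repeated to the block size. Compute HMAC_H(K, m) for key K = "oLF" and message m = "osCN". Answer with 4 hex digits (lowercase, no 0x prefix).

Key "oLF" = 6f 4c 46 is 3 bytes ≤ B = 7; zero-pad to 7 bytes: K' = 6f 4c 46 00 00 00 00.
K' ⊕ ipad = 59 7a 70 36 36 36 36.  K' ⊕ opad = 33 10 1a 5c 5c 5c 5c.
Inner input = (K'⊕ipad) ∥ m = 59 7a 70 36 36 36 36 ∥ 6f 73 43 4e.
Inner hash: even-index sum = 502 mod 256 = 246; odd-index sum = 408 mod 256 = 152 → f6 98.
Outer input = (K'⊕opad) ∥ inner = 33 10 1a 5c 5c 5c 5c ∥ f6 98.
Outer hash (tag): even-index sum = 413 mod 256 = 157; odd-index sum = 446 mod 256 = 190 → 9d be.

9dbe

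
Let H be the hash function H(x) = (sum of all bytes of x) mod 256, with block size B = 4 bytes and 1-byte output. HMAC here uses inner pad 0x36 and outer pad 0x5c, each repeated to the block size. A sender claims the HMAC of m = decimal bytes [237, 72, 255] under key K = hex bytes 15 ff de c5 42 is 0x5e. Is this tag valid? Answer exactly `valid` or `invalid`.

valid

Key hex bytes 15 ff de c5 42 is 5 bytes > B = 4, so hash it first: H(key) = f9, then zero-pad to 4 bytes: K' = f9 00 00 00.
K' ⊕ ipad = cf 36 36 36; K' ⊕ opad = a5 5c 5c 5c.
Inner hash: sum = 207+54+54+54+237+72+255 = 933; mod 256 = 165 → a5.
Outer hash (recomputed tag): sum = 165+92+92+92+165 = 606; mod 256 = 94 → 5e.
Recomputed tag = 5e; claimed = 5e → match.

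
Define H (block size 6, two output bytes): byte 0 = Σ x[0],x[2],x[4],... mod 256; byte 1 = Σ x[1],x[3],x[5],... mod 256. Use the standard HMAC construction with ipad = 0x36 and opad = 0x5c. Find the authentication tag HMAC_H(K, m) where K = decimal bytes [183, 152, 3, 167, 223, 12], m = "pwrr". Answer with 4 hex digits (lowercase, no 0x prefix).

Key decimal bytes [183, 152, 3, 167, 223, 12] = b7 98 03 a7 df 0c is exactly B = 6 bytes: K' = b7 98 03 a7 df 0c.
K' ⊕ ipad = 81 ae 35 91 e9 3a.  K' ⊕ opad = eb c4 5f fb 83 50.
Inner input = (K'⊕ipad) ∥ m = 81 ae 35 91 e9 3a ∥ 70 77 72 72.
Inner hash: even-index sum = 641 mod 256 = 129; odd-index sum = 610 mod 256 = 98 → 81 62.
Outer input = (K'⊕opad) ∥ inner = eb c4 5f fb 83 50 ∥ 81 62.
Outer hash (tag): even-index sum = 590 mod 256 = 78; odd-index sum = 625 mod 256 = 113 → 4e 71.

4e71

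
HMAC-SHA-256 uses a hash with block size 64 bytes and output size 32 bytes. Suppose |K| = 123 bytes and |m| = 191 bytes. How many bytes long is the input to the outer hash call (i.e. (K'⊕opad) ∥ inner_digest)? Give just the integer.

96

Key is 123 > 64 bytes, so it is hashed to 32 bytes then zero-padded to 64: |K'| = 64.
Outer input = (K'⊕opad) ∥ H(inner) → 64 + 32 = 96 bytes.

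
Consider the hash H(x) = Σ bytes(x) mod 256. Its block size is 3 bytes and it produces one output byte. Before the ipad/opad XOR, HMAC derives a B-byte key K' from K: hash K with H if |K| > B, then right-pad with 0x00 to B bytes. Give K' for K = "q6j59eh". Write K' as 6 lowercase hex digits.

|K| = 7 > B = 3, so first hash the key.
H(K): sum = 113+54+106+53+57+101+104 = 588; mod 256 = 76 → 4c.
Zero-pad H(K) = 4c to 3 bytes: K' = 4c 00 00.

4c0000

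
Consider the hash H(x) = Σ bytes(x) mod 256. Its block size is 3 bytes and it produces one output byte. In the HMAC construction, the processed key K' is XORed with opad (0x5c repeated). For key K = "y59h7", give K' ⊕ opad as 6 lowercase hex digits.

Key "y59h7" = 79 35 39 68 37 is 5 bytes > B = 3, so hash it first: H(key) = 86, then zero-pad to 3 bytes: K' = 86 00 00.
XOR each byte with 0x5c: 86⊕5c=da, 00⊕5c=5c, 00⊕5c=5c.

da5c5c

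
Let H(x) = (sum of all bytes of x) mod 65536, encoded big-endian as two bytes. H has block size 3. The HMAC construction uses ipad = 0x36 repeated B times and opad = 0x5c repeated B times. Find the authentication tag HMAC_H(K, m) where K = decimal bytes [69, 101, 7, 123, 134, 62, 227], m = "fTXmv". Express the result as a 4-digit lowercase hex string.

Key decimal bytes [69, 101, 7, 123, 134, 62, 227] = 45 65 07 7b 86 3e e3 is 7 bytes > B = 3, so hash it first: H(key) = 02 d3, then zero-pad to 3 bytes: K' = 02 d3 00.
K' ⊕ ipad = 34 e5 36.  K' ⊕ opad = 5e 8f 5c.
Inner input = (K'⊕ipad) ∥ m = 34 e5 36 ∥ 66 54 58 6d 76.
Inner hash: sum = 52+229+54+102+84+88+109+118 = 836 → 03 44.
Outer input = (K'⊕opad) ∥ inner = 5e 8f 5c ∥ 03 44.
Outer hash (tag): sum = 94+143+92+3+68 = 400 → 01 90.

0190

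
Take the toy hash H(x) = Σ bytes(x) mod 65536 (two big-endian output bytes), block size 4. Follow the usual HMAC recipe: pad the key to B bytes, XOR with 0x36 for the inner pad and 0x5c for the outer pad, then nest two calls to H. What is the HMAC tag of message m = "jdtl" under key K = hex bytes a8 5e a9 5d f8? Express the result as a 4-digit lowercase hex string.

01f2

Key hex bytes a8 5e a9 5d f8 is 5 bytes > B = 4, so hash it first: H(key) = 03 04, then zero-pad to 4 bytes: K' = 03 04 00 00.
K' ⊕ ipad = 35 32 36 36.  K' ⊕ opad = 5f 58 5c 5c.
Inner input = (K'⊕ipad) ∥ m = 35 32 36 36 ∥ 6a 64 74 6c.
Inner hash: sum = 53+50+54+54+106+100+116+108 = 641 → 02 81.
Outer input = (K'⊕opad) ∥ inner = 5f 58 5c 5c ∥ 02 81.
Outer hash (tag): sum = 95+88+92+92+2+129 = 498 → 01 f2.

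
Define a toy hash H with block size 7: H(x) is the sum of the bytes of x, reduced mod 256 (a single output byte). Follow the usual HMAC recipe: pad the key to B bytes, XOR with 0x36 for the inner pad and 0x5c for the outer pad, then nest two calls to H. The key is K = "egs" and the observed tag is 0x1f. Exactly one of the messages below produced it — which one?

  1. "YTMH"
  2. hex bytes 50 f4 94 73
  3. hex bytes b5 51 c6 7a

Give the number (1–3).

Key "egs" = 65 67 73 is 3 bytes ≤ B = 7; zero-pad to 7 bytes: K' = 65 67 73 00 00 00 00.
K' ⊕ ipad = 53 51 45 36 36 36 36; K' ⊕ opad = 39 3b 2f 5c 5c 5c 5c.
m1: inner = H(53 51 45 36 36 36 36 59 54 4d 48) = 03; tag = H(39 3b 2f 5c 5c 5c 5c 03) = 16
m2: inner = H(53 51 45 36 36 36 36 50 f4 94 73) = 0c; tag = H(39 3b 2f 5c 5c 5c 5c 0c) = 1f ← matches
m3: inner = H(53 51 45 36 36 36 36 b5 51 c6 7a) = 07; tag = H(39 3b 2f 5c 5c 5c 5c 07) = 1a

2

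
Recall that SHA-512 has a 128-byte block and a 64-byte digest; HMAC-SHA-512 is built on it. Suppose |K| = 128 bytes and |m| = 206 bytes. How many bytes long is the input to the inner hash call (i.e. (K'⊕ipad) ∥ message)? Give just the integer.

334

Key is 128 ≤ 128 bytes, zero-padded: |K'| = 128.
Inner input = (K'⊕ipad) ∥ m → 128 + 206 = 334 bytes.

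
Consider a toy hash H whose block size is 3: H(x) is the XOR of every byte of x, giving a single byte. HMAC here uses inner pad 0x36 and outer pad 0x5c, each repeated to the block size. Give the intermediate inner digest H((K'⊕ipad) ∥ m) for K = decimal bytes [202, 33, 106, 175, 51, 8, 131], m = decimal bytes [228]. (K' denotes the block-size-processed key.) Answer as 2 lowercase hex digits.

44

Key decimal bytes [202, 33, 106, 175, 51, 8, 131] = ca 21 6a af 33 08 83 is 7 bytes > B = 3, so hash it first: H(key) = 96, then zero-pad to 3 bytes: K' = 96 00 00.
K' ⊕ ipad = a0 36 36.
Inner input = a0 36 36 ∥ e4.
Inner hash: XOR a0⊕36⊕36⊕e4 = 44.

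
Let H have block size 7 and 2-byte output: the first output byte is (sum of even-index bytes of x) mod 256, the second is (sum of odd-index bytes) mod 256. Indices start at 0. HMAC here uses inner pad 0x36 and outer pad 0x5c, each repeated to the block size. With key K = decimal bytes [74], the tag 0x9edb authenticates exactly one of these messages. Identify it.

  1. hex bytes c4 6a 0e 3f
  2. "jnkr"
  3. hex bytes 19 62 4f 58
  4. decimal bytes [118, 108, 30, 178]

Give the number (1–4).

Key decimal bytes [74] = 4a is 1 byte ≤ B = 7; zero-pad to 7 bytes: K' = 4a 00 00 00 00 00 00.
K' ⊕ ipad = 7c 36 36 36 36 36 36; K' ⊕ opad = 16 5c 5c 5c 5c 5c 5c.
m1: inner = H(7c 36 36 36 36 36 36 c4 6a 0e 3f) = c7 74; tag = H(16 5c 5c 5c 5c 5c 5c c7 74) = 9edb ← matches
m2: inner = H(7c 36 36 36 36 36 36 6a 6e 6b 72) = fe 77; tag = H(16 5c 5c 5c 5c 5c 5c fe 77) = a112
m3: inner = H(7c 36 36 36 36 36 36 19 62 4f 58) = d8 0a; tag = H(16 5c 5c 5c 5c 5c 5c d8 0a) = 34ec
m4: inner = H(7c 36 36 36 36 36 36 76 6c 1e b2) = 3c 36; tag = H(16 5c 5c 5c 5c 5c 5c 3c 36) = 6050

1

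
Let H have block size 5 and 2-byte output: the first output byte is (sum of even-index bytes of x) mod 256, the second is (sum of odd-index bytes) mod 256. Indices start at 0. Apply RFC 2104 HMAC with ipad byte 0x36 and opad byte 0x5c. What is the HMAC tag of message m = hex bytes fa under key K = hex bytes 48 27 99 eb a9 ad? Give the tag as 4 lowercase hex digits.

4767

Key hex bytes 48 27 99 eb a9 ad is 6 bytes > B = 5, so hash it first: H(key) = 8a bf, then zero-pad to 5 bytes: K' = 8a bf 00 00 00.
K' ⊕ ipad = bc 89 36 36 36.  K' ⊕ opad = d6 e3 5c 5c 5c.
Inner input = (K'⊕ipad) ∥ m = bc 89 36 36 36 ∥ fa.
Inner hash: even-index sum = 296 mod 256 = 40; odd-index sum = 441 mod 256 = 185 → 28 b9.
Outer input = (K'⊕opad) ∥ inner = d6 e3 5c 5c 5c ∥ 28 b9.
Outer hash (tag): even-index sum = 583 mod 256 = 71; odd-index sum = 359 mod 256 = 103 → 47 67.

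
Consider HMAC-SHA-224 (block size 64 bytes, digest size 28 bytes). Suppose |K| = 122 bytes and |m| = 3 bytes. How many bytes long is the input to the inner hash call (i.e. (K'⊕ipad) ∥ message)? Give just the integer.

67

Key is 122 > 64 bytes, so it is hashed to 28 bytes then zero-padded to 64: |K'| = 64.
Inner input = (K'⊕ipad) ∥ m → 64 + 3 = 67 bytes.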